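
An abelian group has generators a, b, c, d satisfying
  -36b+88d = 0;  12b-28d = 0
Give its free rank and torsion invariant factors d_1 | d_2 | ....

Answer: M ≅ ℤ^2 ⊕ ℤ/4 ⊕ ℤ/12

Derivation:
rank_ℚ(R)=2; free=4−2=2
SNF(R) diag = [4, 12] → torsion [4, 12]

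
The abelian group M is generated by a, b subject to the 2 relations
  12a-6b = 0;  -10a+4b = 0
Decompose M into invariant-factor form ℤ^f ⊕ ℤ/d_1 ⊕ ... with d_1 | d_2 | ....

Answer: M ≅ ℤ/2 ⊕ ℤ/6

Derivation:
rank_ℚ(R)=2; free=2−2=0
SNF(R) diag = [2, 6] → torsion [2, 6]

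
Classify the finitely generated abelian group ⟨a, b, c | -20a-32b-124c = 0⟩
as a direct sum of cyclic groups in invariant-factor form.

Answer: M ≅ ℤ^2 ⊕ ℤ/4

Derivation:
rank_ℚ(R)=1; free=3−1=2
SNF(R) diag = [4] → torsion [4]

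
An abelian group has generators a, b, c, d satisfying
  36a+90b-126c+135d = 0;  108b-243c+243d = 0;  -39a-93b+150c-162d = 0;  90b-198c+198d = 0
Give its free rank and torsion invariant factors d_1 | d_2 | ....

rank_ℚ(R)=4; free=4−4=0
SNF(R) diag = [3, 9, 27, 54] → torsion [3, 9, 27, 54]

Answer: M ≅ ℤ/3 ⊕ ℤ/9 ⊕ ℤ/27 ⊕ ℤ/54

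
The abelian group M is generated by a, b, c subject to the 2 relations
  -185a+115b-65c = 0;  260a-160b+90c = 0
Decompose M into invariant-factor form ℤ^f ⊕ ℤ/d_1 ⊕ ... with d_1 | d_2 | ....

Answer: M ≅ ℤ^1 ⊕ ℤ/5 ⊕ ℤ/10

Derivation:
rank_ℚ(R)=2; free=3−2=1
SNF(R) diag = [5, 10] → torsion [5, 10]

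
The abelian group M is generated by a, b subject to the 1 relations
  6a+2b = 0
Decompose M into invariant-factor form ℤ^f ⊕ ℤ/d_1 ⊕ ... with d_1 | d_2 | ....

Answer: M ≅ ℤ^1 ⊕ ℤ/2

Derivation:
rank_ℚ(R)=1; free=2−1=1
SNF(R) diag = [2] → torsion [2]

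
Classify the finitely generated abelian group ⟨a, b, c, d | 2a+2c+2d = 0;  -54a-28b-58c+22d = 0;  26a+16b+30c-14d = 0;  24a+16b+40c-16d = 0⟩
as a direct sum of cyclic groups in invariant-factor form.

rank_ℚ(R)=4; free=4−4=0
SNF(R) diag = [2, 4, 12, 24] → torsion [2, 4, 12, 24]

Answer: M ≅ ℤ/2 ⊕ ℤ/4 ⊕ ℤ/12 ⊕ ℤ/24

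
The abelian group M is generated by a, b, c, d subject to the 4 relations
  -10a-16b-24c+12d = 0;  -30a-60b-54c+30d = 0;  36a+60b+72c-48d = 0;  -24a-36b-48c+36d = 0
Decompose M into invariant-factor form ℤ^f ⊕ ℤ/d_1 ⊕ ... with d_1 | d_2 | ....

rank_ℚ(R)=4; free=4−4=0
SNF(R) diag = [2, 6, 12, 12] → torsion [2, 6, 12, 12]

Answer: M ≅ ℤ/2 ⊕ ℤ/6 ⊕ ℤ/12 ⊕ ℤ/12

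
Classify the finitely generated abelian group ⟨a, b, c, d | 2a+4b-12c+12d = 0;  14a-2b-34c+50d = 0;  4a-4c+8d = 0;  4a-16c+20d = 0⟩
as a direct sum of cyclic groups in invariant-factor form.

Answer: M ≅ ℤ/2 ⊕ ℤ/2 ⊕ ℤ/4 ⊕ ℤ/12

Derivation:
rank_ℚ(R)=4; free=4−4=0
SNF(R) diag = [2, 2, 4, 12] → torsion [2, 2, 4, 12]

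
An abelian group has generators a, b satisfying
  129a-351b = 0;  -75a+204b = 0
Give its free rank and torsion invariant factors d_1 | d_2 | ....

rank_ℚ(R)=2; free=2−2=0
SNF(R) diag = [3, 3] → torsion [3, 3]

Answer: M ≅ ℤ/3 ⊕ ℤ/3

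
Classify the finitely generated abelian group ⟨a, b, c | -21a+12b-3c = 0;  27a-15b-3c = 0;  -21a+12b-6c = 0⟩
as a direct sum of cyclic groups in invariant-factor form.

Answer: M ≅ ℤ/3 ⊕ ℤ/3 ⊕ ℤ/3

Derivation:
rank_ℚ(R)=3; free=3−3=0
SNF(R) diag = [3, 3, 3] → torsion [3, 3, 3]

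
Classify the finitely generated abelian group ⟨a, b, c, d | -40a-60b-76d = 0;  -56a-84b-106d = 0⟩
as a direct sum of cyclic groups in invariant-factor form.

rank_ℚ(R)=2; free=4−2=2
SNF(R) diag = [2, 4] → torsion [2, 4]

Answer: M ≅ ℤ^2 ⊕ ℤ/2 ⊕ ℤ/4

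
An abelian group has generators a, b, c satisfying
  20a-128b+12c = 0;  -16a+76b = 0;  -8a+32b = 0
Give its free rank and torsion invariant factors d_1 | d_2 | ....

rank_ℚ(R)=3; free=3−3=0
SNF(R) diag = [4, 12, 24] → torsion [4, 12, 24]

Answer: M ≅ ℤ/4 ⊕ ℤ/12 ⊕ ℤ/24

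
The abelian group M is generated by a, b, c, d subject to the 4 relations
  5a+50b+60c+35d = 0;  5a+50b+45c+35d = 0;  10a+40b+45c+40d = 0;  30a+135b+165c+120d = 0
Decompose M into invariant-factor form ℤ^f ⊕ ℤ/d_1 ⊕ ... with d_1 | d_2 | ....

rank_ℚ(R)=4; free=4−4=0
SNF(R) diag = [5, 15, 15, 30] → torsion [5, 15, 15, 30]

Answer: M ≅ ℤ/5 ⊕ ℤ/15 ⊕ ℤ/15 ⊕ ℤ/30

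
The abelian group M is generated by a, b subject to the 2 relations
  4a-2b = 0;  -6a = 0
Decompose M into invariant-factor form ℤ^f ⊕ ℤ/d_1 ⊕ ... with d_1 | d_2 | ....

rank_ℚ(R)=2; free=2−2=0
SNF(R) diag = [2, 6] → torsion [2, 6]

Answer: M ≅ ℤ/2 ⊕ ℤ/6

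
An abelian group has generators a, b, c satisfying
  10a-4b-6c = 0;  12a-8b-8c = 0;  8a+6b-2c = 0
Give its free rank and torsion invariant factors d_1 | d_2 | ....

rank_ℚ(R)=3; free=3−3=0
SNF(R) diag = [2, 2, 4] → torsion [2, 2, 4]

Answer: M ≅ ℤ/2 ⊕ ℤ/2 ⊕ ℤ/4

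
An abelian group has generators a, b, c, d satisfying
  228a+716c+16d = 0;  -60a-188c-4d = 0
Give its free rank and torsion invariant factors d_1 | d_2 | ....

Answer: M ≅ ℤ^2 ⊕ ℤ/4 ⊕ ℤ/12

Derivation:
rank_ℚ(R)=2; free=4−2=2
SNF(R) diag = [4, 12] → torsion [4, 12]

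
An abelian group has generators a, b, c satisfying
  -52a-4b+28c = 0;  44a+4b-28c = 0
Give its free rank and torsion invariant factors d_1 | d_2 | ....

rank_ℚ(R)=2; free=3−2=1
SNF(R) diag = [4, 8] → torsion [4, 8]

Answer: M ≅ ℤ^1 ⊕ ℤ/4 ⊕ ℤ/8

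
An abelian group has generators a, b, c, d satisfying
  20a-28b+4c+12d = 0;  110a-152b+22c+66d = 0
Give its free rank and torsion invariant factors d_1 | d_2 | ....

rank_ℚ(R)=2; free=4−2=2
SNF(R) diag = [2, 4] → torsion [2, 4]

Answer: M ≅ ℤ^2 ⊕ ℤ/2 ⊕ ℤ/4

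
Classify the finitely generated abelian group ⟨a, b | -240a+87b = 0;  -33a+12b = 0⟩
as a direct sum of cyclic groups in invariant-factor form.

Answer: M ≅ ℤ/3 ⊕ ℤ/3

Derivation:
rank_ℚ(R)=2; free=2−2=0
SNF(R) diag = [3, 3] → torsion [3, 3]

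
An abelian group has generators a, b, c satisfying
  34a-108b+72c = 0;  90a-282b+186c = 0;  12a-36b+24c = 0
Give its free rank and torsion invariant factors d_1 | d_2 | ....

rank_ℚ(R)=3; free=3−3=0
SNF(R) diag = [2, 6, 12] → torsion [2, 6, 12]

Answer: M ≅ ℤ/2 ⊕ ℤ/6 ⊕ ℤ/12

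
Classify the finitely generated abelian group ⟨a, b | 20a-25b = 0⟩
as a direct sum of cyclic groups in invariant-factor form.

Answer: M ≅ ℤ^1 ⊕ ℤ/5

Derivation:
rank_ℚ(R)=1; free=2−1=1
SNF(R) diag = [5] → torsion [5]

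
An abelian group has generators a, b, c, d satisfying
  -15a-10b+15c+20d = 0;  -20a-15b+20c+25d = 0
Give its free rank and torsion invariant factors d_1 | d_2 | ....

Answer: M ≅ ℤ^2 ⊕ ℤ/5 ⊕ ℤ/5

Derivation:
rank_ℚ(R)=2; free=4−2=2
SNF(R) diag = [5, 5] → torsion [5, 5]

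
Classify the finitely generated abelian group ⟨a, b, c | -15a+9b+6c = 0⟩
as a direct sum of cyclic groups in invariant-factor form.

rank_ℚ(R)=1; free=3−1=2
SNF(R) diag = [3] → torsion [3]

Answer: M ≅ ℤ^2 ⊕ ℤ/3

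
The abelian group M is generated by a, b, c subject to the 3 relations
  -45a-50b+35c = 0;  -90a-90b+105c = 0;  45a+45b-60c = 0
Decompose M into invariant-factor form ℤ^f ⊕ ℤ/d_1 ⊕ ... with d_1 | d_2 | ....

Answer: M ≅ ℤ/5 ⊕ ℤ/15 ⊕ ℤ/45

Derivation:
rank_ℚ(R)=3; free=3−3=0
SNF(R) diag = [5, 15, 45] → torsion [5, 15, 45]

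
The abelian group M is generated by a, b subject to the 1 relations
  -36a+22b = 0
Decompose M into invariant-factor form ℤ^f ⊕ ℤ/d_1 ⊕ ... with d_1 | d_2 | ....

rank_ℚ(R)=1; free=2−1=1
SNF(R) diag = [2] → torsion [2]

Answer: M ≅ ℤ^1 ⊕ ℤ/2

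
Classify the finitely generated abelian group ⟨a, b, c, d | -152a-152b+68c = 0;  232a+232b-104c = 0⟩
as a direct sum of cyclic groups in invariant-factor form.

rank_ℚ(R)=2; free=4−2=2
SNF(R) diag = [4, 8] → torsion [4, 8]

Answer: M ≅ ℤ^2 ⊕ ℤ/4 ⊕ ℤ/8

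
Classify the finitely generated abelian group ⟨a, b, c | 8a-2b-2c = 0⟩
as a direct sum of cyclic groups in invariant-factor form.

Answer: M ≅ ℤ^2 ⊕ ℤ/2

Derivation:
rank_ℚ(R)=1; free=3−1=2
SNF(R) diag = [2] → torsion [2]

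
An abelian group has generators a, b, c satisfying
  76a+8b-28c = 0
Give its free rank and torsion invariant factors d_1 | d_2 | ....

Answer: M ≅ ℤ^2 ⊕ ℤ/4

Derivation:
rank_ℚ(R)=1; free=3−1=2
SNF(R) diag = [4] → torsion [4]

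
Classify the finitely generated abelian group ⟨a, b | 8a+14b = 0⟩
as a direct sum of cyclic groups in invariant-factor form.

rank_ℚ(R)=1; free=2−1=1
SNF(R) diag = [2] → torsion [2]

Answer: M ≅ ℤ^1 ⊕ ℤ/2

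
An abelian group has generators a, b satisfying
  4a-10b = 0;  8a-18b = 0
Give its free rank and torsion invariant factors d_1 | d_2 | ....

Answer: M ≅ ℤ/2 ⊕ ℤ/4

Derivation:
rank_ℚ(R)=2; free=2−2=0
SNF(R) diag = [2, 4] → torsion [2, 4]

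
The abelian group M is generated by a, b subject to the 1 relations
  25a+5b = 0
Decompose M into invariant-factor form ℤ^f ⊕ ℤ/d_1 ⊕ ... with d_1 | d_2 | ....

rank_ℚ(R)=1; free=2−1=1
SNF(R) diag = [5] → torsion [5]

Answer: M ≅ ℤ^1 ⊕ ℤ/5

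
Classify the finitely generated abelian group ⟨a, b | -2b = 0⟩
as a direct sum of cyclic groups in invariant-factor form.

Answer: M ≅ ℤ^1 ⊕ ℤ/2

Derivation:
rank_ℚ(R)=1; free=2−1=1
SNF(R) diag = [2] → torsion [2]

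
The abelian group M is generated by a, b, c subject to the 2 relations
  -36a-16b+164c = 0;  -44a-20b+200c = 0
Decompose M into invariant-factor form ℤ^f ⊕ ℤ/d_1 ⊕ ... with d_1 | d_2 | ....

Answer: M ≅ ℤ^1 ⊕ ℤ/4 ⊕ ℤ/4

Derivation:
rank_ℚ(R)=2; free=3−2=1
SNF(R) diag = [4, 4] → torsion [4, 4]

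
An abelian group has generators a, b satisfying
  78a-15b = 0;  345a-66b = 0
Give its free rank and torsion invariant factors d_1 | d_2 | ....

Answer: M ≅ ℤ/3 ⊕ ℤ/9

Derivation:
rank_ℚ(R)=2; free=2−2=0
SNF(R) diag = [3, 9] → torsion [3, 9]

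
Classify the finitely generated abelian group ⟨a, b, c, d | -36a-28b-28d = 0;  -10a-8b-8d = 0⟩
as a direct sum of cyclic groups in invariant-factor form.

rank_ℚ(R)=2; free=4−2=2
SNF(R) diag = [2, 4] → torsion [2, 4]

Answer: M ≅ ℤ^2 ⊕ ℤ/2 ⊕ ℤ/4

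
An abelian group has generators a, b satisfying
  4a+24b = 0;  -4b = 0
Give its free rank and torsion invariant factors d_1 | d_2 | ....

rank_ℚ(R)=2; free=2−2=0
SNF(R) diag = [4, 4] → torsion [4, 4]

Answer: M ≅ ℤ/4 ⊕ ℤ/4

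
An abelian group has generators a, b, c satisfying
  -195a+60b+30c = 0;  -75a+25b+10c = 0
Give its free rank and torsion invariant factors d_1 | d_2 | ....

Answer: M ≅ ℤ^1 ⊕ ℤ/5 ⊕ ℤ/15

Derivation:
rank_ℚ(R)=2; free=3−2=1
SNF(R) diag = [5, 15] → torsion [5, 15]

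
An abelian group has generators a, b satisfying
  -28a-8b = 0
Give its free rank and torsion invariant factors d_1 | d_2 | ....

rank_ℚ(R)=1; free=2−1=1
SNF(R) diag = [4] → torsion [4]

Answer: M ≅ ℤ^1 ⊕ ℤ/4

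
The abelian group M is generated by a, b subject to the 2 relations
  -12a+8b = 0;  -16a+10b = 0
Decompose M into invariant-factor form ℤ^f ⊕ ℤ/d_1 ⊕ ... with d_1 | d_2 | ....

rank_ℚ(R)=2; free=2−2=0
SNF(R) diag = [2, 4] → torsion [2, 4]

Answer: M ≅ ℤ/2 ⊕ ℤ/4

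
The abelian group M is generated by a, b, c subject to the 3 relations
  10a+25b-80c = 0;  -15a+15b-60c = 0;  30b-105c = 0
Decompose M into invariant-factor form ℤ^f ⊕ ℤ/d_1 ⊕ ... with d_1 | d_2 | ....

Answer: M ≅ ℤ/5 ⊕ ℤ/15 ⊕ ℤ/15

Derivation:
rank_ℚ(R)=3; free=3−3=0
SNF(R) diag = [5, 15, 15] → torsion [5, 15, 15]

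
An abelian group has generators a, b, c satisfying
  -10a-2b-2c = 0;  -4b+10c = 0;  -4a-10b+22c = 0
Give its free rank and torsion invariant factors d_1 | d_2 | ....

Answer: M ≅ ℤ/2 ⊕ ℤ/2 ⊕ ℤ/2

Derivation:
rank_ℚ(R)=3; free=3−3=0
SNF(R) diag = [2, 2, 2] → torsion [2, 2, 2]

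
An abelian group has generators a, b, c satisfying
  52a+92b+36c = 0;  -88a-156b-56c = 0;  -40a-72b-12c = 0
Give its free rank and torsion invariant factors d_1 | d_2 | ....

rank_ℚ(R)=3; free=3−3=0
SNF(R) diag = [4, 4, 4] → torsion [4, 4, 4]

Answer: M ≅ ℤ/4 ⊕ ℤ/4 ⊕ ℤ/4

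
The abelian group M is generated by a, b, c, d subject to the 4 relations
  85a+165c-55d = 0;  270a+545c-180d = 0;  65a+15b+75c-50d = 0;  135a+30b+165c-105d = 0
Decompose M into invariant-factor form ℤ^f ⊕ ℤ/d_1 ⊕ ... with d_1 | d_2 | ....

Answer: M ≅ ℤ/5 ⊕ ℤ/5 ⊕ ℤ/15 ⊕ ℤ/30

Derivation:
rank_ℚ(R)=4; free=4−4=0
SNF(R) diag = [5, 5, 15, 30] → torsion [5, 5, 15, 30]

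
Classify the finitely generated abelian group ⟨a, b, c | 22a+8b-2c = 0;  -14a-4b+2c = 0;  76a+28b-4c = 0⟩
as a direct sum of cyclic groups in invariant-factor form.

Answer: M ≅ ℤ/2 ⊕ ℤ/4 ⊕ ℤ/8

Derivation:
rank_ℚ(R)=3; free=3−3=0
SNF(R) diag = [2, 4, 8] → torsion [2, 4, 8]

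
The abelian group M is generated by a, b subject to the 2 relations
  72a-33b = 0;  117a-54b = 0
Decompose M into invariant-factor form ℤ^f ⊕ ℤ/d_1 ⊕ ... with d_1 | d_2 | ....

rank_ℚ(R)=2; free=2−2=0
SNF(R) diag = [3, 9] → torsion [3, 9]

Answer: M ≅ ℤ/3 ⊕ ℤ/9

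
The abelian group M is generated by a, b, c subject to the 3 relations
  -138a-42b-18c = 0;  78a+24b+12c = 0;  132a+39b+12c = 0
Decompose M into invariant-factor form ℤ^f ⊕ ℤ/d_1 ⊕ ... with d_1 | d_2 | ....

Answer: M ≅ ℤ/3 ⊕ ℤ/6 ⊕ ℤ/6

Derivation:
rank_ℚ(R)=3; free=3−3=0
SNF(R) diag = [3, 6, 6] → torsion [3, 6, 6]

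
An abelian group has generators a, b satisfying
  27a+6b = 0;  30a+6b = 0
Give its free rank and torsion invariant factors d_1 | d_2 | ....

rank_ℚ(R)=2; free=2−2=0
SNF(R) diag = [3, 6] → torsion [3, 6]

Answer: M ≅ ℤ/3 ⊕ ℤ/6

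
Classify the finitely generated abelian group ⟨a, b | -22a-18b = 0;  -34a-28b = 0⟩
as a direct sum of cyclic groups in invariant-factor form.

Answer: M ≅ ℤ/2 ⊕ ℤ/2

Derivation:
rank_ℚ(R)=2; free=2−2=0
SNF(R) diag = [2, 2] → torsion [2, 2]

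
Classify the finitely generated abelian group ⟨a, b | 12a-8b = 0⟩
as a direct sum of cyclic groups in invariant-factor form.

rank_ℚ(R)=1; free=2−1=1
SNF(R) diag = [4] → torsion [4]

Answer: M ≅ ℤ^1 ⊕ ℤ/4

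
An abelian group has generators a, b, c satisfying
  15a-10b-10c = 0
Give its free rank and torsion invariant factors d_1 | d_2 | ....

rank_ℚ(R)=1; free=3−1=2
SNF(R) diag = [5] → torsion [5]

Answer: M ≅ ℤ^2 ⊕ ℤ/5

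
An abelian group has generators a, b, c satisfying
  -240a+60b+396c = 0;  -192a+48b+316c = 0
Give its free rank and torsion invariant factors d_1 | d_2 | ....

Answer: M ≅ ℤ^1 ⊕ ℤ/4 ⊕ ℤ/12

Derivation:
rank_ℚ(R)=2; free=3−2=1
SNF(R) diag = [4, 12] → torsion [4, 12]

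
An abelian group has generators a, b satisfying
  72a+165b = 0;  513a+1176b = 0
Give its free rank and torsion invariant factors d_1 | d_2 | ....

Answer: M ≅ ℤ/3 ⊕ ℤ/9

Derivation:
rank_ℚ(R)=2; free=2−2=0
SNF(R) diag = [3, 9] → torsion [3, 9]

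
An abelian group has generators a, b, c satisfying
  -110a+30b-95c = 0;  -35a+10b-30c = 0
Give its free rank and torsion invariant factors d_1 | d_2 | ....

Answer: M ≅ ℤ^1 ⊕ ℤ/5 ⊕ ℤ/5

Derivation:
rank_ℚ(R)=2; free=3−2=1
SNF(R) diag = [5, 5] → torsion [5, 5]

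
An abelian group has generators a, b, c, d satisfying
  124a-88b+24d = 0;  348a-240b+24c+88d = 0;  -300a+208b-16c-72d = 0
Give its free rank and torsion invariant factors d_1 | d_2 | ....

rank_ℚ(R)=3; free=4−3=1
SNF(R) diag = [4, 8, 8] → torsion [4, 8, 8]

Answer: M ≅ ℤ^1 ⊕ ℤ/4 ⊕ ℤ/8 ⊕ ℤ/8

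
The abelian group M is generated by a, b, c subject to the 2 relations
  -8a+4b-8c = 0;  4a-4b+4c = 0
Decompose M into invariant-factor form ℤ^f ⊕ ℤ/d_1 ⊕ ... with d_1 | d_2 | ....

rank_ℚ(R)=2; free=3−2=1
SNF(R) diag = [4, 4] → torsion [4, 4]

Answer: M ≅ ℤ^1 ⊕ ℤ/4 ⊕ ℤ/4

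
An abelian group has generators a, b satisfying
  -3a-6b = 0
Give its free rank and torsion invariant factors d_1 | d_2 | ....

rank_ℚ(R)=1; free=2−1=1
SNF(R) diag = [3] → torsion [3]

Answer: M ≅ ℤ^1 ⊕ ℤ/3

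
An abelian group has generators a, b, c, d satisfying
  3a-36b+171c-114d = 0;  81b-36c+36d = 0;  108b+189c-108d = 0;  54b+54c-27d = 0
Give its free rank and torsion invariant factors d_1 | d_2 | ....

Answer: M ≅ ℤ/3 ⊕ ℤ/9 ⊕ ℤ/27 ⊕ ℤ/27

Derivation:
rank_ℚ(R)=4; free=4−4=0
SNF(R) diag = [3, 9, 27, 27] → torsion [3, 9, 27, 27]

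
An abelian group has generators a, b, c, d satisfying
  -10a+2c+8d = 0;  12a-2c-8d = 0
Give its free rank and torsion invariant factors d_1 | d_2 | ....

Answer: M ≅ ℤ^2 ⊕ ℤ/2 ⊕ ℤ/2

Derivation:
rank_ℚ(R)=2; free=4−2=2
SNF(R) diag = [2, 2] → torsion [2, 2]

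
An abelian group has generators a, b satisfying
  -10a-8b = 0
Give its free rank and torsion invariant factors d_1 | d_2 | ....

rank_ℚ(R)=1; free=2−1=1
SNF(R) diag = [2] → torsion [2]

Answer: M ≅ ℤ^1 ⊕ ℤ/2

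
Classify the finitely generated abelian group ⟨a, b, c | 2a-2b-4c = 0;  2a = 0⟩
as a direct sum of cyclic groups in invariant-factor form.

Answer: M ≅ ℤ^1 ⊕ ℤ/2 ⊕ ℤ/2

Derivation:
rank_ℚ(R)=2; free=3−2=1
SNF(R) diag = [2, 2] → torsion [2, 2]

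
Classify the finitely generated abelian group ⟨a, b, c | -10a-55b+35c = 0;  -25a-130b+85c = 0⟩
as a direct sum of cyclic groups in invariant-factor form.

Answer: M ≅ ℤ^1 ⊕ ℤ/5 ⊕ ℤ/5

Derivation:
rank_ℚ(R)=2; free=3−2=1
SNF(R) diag = [5, 5] → torsion [5, 5]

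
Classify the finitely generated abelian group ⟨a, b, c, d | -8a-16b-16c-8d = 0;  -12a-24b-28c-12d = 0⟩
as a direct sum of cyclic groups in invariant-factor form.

Answer: M ≅ ℤ^2 ⊕ ℤ/4 ⊕ ℤ/8

Derivation:
rank_ℚ(R)=2; free=4−2=2
SNF(R) diag = [4, 8] → torsion [4, 8]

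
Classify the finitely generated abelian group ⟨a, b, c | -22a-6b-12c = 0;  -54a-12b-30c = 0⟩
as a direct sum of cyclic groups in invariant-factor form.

Answer: M ≅ ℤ^1 ⊕ ℤ/2 ⊕ ℤ/6

Derivation:
rank_ℚ(R)=2; free=3−2=1
SNF(R) diag = [2, 6] → torsion [2, 6]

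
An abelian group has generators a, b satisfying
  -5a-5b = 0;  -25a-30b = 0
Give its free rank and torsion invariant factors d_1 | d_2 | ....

rank_ℚ(R)=2; free=2−2=0
SNF(R) diag = [5, 5] → torsion [5, 5]

Answer: M ≅ ℤ/5 ⊕ ℤ/5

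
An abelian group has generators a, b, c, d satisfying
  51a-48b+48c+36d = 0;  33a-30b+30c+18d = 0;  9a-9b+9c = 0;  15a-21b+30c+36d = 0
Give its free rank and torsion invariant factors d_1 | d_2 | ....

Answer: M ≅ ℤ/3 ⊕ ℤ/9 ⊕ ℤ/9 ⊕ ℤ/18

Derivation:
rank_ℚ(R)=4; free=4−4=0
SNF(R) diag = [3, 9, 9, 18] → torsion [3, 9, 9, 18]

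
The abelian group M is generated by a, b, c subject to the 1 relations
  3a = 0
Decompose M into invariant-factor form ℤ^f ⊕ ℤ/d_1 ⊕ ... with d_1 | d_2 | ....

rank_ℚ(R)=1; free=3−1=2
SNF(R) diag = [3] → torsion [3]

Answer: M ≅ ℤ^2 ⊕ ℤ/3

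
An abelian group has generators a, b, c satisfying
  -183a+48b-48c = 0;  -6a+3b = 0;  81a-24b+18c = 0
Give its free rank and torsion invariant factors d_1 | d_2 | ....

rank_ℚ(R)=3; free=3−3=0
SNF(R) diag = [3, 3, 6] → torsion [3, 3, 6]

Answer: M ≅ ℤ/3 ⊕ ℤ/3 ⊕ ℤ/6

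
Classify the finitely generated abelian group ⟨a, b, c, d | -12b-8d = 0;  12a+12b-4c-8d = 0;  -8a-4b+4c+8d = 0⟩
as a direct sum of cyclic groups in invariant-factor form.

Answer: M ≅ ℤ^1 ⊕ ℤ/4 ⊕ ℤ/4 ⊕ ℤ/4

Derivation:
rank_ℚ(R)=3; free=4−3=1
SNF(R) diag = [4, 4, 4] → torsion [4, 4, 4]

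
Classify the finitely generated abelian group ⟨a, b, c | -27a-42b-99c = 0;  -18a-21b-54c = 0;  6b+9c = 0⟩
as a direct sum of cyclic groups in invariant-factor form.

Answer: M ≅ ℤ/3 ⊕ ℤ/9 ⊕ ℤ/9

Derivation:
rank_ℚ(R)=3; free=3−3=0
SNF(R) diag = [3, 9, 9] → torsion [3, 9, 9]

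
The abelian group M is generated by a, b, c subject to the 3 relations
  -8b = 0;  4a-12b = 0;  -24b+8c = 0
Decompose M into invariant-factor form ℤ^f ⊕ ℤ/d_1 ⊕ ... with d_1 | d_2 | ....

Answer: M ≅ ℤ/4 ⊕ ℤ/8 ⊕ ℤ/8

Derivation:
rank_ℚ(R)=3; free=3−3=0
SNF(R) diag = [4, 8, 8] → torsion [4, 8, 8]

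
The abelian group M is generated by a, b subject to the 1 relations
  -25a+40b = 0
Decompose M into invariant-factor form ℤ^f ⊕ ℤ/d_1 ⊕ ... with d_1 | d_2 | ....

Answer: M ≅ ℤ^1 ⊕ ℤ/5

Derivation:
rank_ℚ(R)=1; free=2−1=1
SNF(R) diag = [5] → torsion [5]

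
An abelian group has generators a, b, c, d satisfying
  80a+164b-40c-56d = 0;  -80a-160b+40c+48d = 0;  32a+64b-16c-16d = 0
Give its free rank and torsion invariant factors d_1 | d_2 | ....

Answer: M ≅ ℤ^1 ⊕ ℤ/4 ⊕ ℤ/8 ⊕ ℤ/16

Derivation:
rank_ℚ(R)=3; free=4−3=1
SNF(R) diag = [4, 8, 16] → torsion [4, 8, 16]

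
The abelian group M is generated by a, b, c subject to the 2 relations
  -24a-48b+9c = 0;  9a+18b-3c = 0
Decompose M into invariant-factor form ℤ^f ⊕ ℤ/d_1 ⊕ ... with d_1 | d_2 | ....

Answer: M ≅ ℤ^1 ⊕ ℤ/3 ⊕ ℤ/3

Derivation:
rank_ℚ(R)=2; free=3−2=1
SNF(R) diag = [3, 3] → torsion [3, 3]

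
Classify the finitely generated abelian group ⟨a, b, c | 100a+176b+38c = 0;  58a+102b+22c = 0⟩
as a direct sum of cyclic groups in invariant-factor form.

Answer: M ≅ ℤ^1 ⊕ ℤ/2 ⊕ ℤ/2

Derivation:
rank_ℚ(R)=2; free=3−2=1
SNF(R) diag = [2, 2] → torsion [2, 2]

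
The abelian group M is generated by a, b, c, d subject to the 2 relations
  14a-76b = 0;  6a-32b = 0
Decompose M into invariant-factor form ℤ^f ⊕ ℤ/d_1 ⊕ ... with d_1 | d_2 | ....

Answer: M ≅ ℤ^2 ⊕ ℤ/2 ⊕ ℤ/4

Derivation:
rank_ℚ(R)=2; free=4−2=2
SNF(R) diag = [2, 4] → torsion [2, 4]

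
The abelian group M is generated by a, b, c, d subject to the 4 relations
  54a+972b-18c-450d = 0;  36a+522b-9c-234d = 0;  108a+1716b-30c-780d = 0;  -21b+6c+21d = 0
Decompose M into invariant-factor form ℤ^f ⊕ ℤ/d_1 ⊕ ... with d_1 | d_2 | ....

rank_ℚ(R)=4; free=4−4=0
SNF(R) diag = [3, 9, 18, 36] → torsion [3, 9, 18, 36]

Answer: M ≅ ℤ/3 ⊕ ℤ/9 ⊕ ℤ/18 ⊕ ℤ/36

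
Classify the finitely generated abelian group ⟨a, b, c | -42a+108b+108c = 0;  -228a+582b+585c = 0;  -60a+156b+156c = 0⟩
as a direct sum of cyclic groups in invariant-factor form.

rank_ℚ(R)=3; free=3−3=0
SNF(R) diag = [3, 6, 12] → torsion [3, 6, 12]

Answer: M ≅ ℤ/3 ⊕ ℤ/6 ⊕ ℤ/12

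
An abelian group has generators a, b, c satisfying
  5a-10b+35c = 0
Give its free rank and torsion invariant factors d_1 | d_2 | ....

rank_ℚ(R)=1; free=3−1=2
SNF(R) diag = [5] → torsion [5]

Answer: M ≅ ℤ^2 ⊕ ℤ/5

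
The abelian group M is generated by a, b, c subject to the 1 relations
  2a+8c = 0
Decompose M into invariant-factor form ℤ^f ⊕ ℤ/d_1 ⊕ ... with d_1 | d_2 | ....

Answer: M ≅ ℤ^2 ⊕ ℤ/2

Derivation:
rank_ℚ(R)=1; free=3−1=2
SNF(R) diag = [2] → torsion [2]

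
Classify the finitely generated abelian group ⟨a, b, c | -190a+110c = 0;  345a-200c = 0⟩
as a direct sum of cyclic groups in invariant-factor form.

rank_ℚ(R)=2; free=3−2=1
SNF(R) diag = [5, 10] → torsion [5, 10]

Answer: M ≅ ℤ^1 ⊕ ℤ/5 ⊕ ℤ/10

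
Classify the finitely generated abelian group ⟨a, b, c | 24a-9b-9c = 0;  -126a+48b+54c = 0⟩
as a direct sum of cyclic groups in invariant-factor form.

rank_ℚ(R)=2; free=3−2=1
SNF(R) diag = [3, 6] → torsion [3, 6]

Answer: M ≅ ℤ^1 ⊕ ℤ/3 ⊕ ℤ/6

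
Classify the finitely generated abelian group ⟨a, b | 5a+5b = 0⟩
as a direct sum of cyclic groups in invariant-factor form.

rank_ℚ(R)=1; free=2−1=1
SNF(R) diag = [5] → torsion [5]

Answer: M ≅ ℤ^1 ⊕ ℤ/5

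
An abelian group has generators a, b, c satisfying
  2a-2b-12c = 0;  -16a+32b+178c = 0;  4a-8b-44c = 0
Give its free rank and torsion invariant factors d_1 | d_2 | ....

Answer: M ≅ ℤ/2 ⊕ ℤ/2 ⊕ ℤ/4

Derivation:
rank_ℚ(R)=3; free=3−3=0
SNF(R) diag = [2, 2, 4] → torsion [2, 2, 4]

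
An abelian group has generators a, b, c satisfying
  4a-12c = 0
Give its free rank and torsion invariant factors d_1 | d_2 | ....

Answer: M ≅ ℤ^2 ⊕ ℤ/4

Derivation:
rank_ℚ(R)=1; free=3−1=2
SNF(R) diag = [4] → torsion [4]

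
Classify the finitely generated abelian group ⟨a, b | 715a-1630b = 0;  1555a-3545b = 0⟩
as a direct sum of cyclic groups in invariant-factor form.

rank_ℚ(R)=2; free=2−2=0
SNF(R) diag = [5, 5] → torsion [5, 5]

Answer: M ≅ ℤ/5 ⊕ ℤ/5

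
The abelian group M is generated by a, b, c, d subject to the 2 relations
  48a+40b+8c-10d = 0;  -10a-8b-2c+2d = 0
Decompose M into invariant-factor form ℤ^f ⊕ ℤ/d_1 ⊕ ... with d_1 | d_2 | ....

Answer: M ≅ ℤ^2 ⊕ ℤ/2 ⊕ ℤ/2

Derivation:
rank_ℚ(R)=2; free=4−2=2
SNF(R) diag = [2, 2] → torsion [2, 2]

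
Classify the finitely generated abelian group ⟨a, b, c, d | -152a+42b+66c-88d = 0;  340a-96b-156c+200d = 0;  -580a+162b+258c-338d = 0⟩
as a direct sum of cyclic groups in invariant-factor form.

rank_ℚ(R)=3; free=4−3=1
SNF(R) diag = [2, 6, 12] → torsion [2, 6, 12]

Answer: M ≅ ℤ^1 ⊕ ℤ/2 ⊕ ℤ/6 ⊕ ℤ/12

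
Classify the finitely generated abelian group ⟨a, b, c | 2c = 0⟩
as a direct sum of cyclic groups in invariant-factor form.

Answer: M ≅ ℤ^2 ⊕ ℤ/2

Derivation:
rank_ℚ(R)=1; free=3−1=2
SNF(R) diag = [2] → torsion [2]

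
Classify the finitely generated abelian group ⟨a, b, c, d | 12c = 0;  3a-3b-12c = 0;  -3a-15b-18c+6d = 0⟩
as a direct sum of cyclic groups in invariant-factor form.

rank_ℚ(R)=3; free=4−3=1
SNF(R) diag = [3, 6, 12] → torsion [3, 6, 12]

Answer: M ≅ ℤ^1 ⊕ ℤ/3 ⊕ ℤ/6 ⊕ ℤ/12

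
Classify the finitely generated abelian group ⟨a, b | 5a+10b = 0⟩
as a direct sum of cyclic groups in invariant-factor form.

Answer: M ≅ ℤ^1 ⊕ ℤ/5

Derivation:
rank_ℚ(R)=1; free=2−1=1
SNF(R) diag = [5] → torsion [5]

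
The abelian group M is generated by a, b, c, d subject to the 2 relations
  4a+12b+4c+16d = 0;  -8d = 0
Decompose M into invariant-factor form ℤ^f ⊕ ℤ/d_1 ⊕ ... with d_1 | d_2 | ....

Answer: M ≅ ℤ^2 ⊕ ℤ/4 ⊕ ℤ/8

Derivation:
rank_ℚ(R)=2; free=4−2=2
SNF(R) diag = [4, 8] → torsion [4, 8]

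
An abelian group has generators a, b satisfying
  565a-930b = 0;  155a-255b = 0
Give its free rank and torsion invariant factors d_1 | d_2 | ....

Answer: M ≅ ℤ/5 ⊕ ℤ/15

Derivation:
rank_ℚ(R)=2; free=2−2=0
SNF(R) diag = [5, 15] → torsion [5, 15]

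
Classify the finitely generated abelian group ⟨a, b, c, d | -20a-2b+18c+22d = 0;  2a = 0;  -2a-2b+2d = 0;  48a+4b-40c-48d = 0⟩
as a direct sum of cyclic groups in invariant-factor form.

rank_ℚ(R)=4; free=4−4=0
SNF(R) diag = [2, 2, 2, 4] → torsion [2, 2, 2, 4]

Answer: M ≅ ℤ/2 ⊕ ℤ/2 ⊕ ℤ/2 ⊕ ℤ/4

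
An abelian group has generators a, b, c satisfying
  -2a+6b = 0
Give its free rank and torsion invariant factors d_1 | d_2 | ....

rank_ℚ(R)=1; free=3−1=2
SNF(R) diag = [2] → torsion [2]

Answer: M ≅ ℤ^2 ⊕ ℤ/2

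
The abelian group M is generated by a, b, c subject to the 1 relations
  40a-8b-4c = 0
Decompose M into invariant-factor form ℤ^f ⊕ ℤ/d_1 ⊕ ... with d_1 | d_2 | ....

Answer: M ≅ ℤ^2 ⊕ ℤ/4

Derivation:
rank_ℚ(R)=1; free=3−1=2
SNF(R) diag = [4] → torsion [4]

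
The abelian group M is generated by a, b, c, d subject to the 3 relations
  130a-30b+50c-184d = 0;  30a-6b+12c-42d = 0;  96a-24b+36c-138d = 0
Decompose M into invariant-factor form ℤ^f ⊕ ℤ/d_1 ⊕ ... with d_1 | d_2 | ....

Answer: M ≅ ℤ^1 ⊕ ℤ/2 ⊕ ℤ/6 ⊕ ℤ/6

Derivation:
rank_ℚ(R)=3; free=4−3=1
SNF(R) diag = [2, 6, 6] → torsion [2, 6, 6]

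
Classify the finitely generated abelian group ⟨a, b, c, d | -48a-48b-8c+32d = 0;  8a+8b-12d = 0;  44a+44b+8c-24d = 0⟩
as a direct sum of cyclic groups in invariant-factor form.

rank_ℚ(R)=3; free=4−3=1
SNF(R) diag = [4, 4, 8] → torsion [4, 4, 8]

Answer: M ≅ ℤ^1 ⊕ ℤ/4 ⊕ ℤ/4 ⊕ ℤ/8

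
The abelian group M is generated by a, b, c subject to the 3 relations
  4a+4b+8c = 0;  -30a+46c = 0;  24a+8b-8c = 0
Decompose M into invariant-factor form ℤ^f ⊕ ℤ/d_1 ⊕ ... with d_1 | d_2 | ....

Answer: M ≅ ℤ/2 ⊕ ℤ/4 ⊕ ℤ/8

Derivation:
rank_ℚ(R)=3; free=3−3=0
SNF(R) diag = [2, 4, 8] → torsion [2, 4, 8]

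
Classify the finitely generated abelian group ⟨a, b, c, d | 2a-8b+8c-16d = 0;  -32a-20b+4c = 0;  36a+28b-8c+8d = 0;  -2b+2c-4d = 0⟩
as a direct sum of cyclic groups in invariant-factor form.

rank_ℚ(R)=4; free=4−4=0
SNF(R) diag = [2, 2, 4, 8] → torsion [2, 2, 4, 8]

Answer: M ≅ ℤ/2 ⊕ ℤ/2 ⊕ ℤ/4 ⊕ ℤ/8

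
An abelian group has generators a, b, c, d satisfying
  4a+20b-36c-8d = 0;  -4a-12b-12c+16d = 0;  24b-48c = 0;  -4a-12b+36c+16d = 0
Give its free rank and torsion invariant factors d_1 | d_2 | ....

rank_ℚ(R)=4; free=4−4=0
SNF(R) diag = [4, 8, 24, 48] → torsion [4, 8, 24, 48]

Answer: M ≅ ℤ/4 ⊕ ℤ/8 ⊕ ℤ/24 ⊕ ℤ/48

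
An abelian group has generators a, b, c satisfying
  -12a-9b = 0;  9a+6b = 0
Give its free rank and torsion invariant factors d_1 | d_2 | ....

rank_ℚ(R)=2; free=3−2=1
SNF(R) diag = [3, 3] → torsion [3, 3]

Answer: M ≅ ℤ^1 ⊕ ℤ/3 ⊕ ℤ/3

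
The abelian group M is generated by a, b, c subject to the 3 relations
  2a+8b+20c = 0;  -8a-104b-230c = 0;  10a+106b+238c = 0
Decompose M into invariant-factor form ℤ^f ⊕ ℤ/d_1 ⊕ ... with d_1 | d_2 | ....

rank_ℚ(R)=3; free=3−3=0
SNF(R) diag = [2, 6, 6] → torsion [2, 6, 6]

Answer: M ≅ ℤ/2 ⊕ ℤ/6 ⊕ ℤ/6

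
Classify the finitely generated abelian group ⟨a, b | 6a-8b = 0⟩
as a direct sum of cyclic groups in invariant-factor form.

rank_ℚ(R)=1; free=2−1=1
SNF(R) diag = [2] → torsion [2]

Answer: M ≅ ℤ^1 ⊕ ℤ/2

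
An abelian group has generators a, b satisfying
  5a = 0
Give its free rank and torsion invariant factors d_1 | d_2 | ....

Answer: M ≅ ℤ^1 ⊕ ℤ/5

Derivation:
rank_ℚ(R)=1; free=2−1=1
SNF(R) diag = [5] → torsion [5]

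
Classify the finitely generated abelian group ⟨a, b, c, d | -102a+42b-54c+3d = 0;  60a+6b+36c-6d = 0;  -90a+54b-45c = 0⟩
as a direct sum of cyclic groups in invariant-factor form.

Answer: M ≅ ℤ^1 ⊕ ℤ/3 ⊕ ℤ/9 ⊕ ℤ/18

Derivation:
rank_ℚ(R)=3; free=4−3=1
SNF(R) diag = [3, 9, 18] → torsion [3, 9, 18]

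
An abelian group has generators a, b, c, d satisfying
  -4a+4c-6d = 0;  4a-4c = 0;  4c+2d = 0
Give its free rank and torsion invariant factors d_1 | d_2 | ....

Answer: M ≅ ℤ^1 ⊕ ℤ/2 ⊕ ℤ/4 ⊕ ℤ/12

Derivation:
rank_ℚ(R)=3; free=4−3=1
SNF(R) diag = [2, 4, 12] → torsion [2, 4, 12]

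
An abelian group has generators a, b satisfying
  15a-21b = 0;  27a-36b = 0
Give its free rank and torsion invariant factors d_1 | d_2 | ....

Answer: M ≅ ℤ/3 ⊕ ℤ/9

Derivation:
rank_ℚ(R)=2; free=2−2=0
SNF(R) diag = [3, 9] → torsion [3, 9]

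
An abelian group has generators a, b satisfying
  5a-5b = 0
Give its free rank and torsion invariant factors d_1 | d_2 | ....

Answer: M ≅ ℤ^1 ⊕ ℤ/5

Derivation:
rank_ℚ(R)=1; free=2−1=1
SNF(R) diag = [5] → torsion [5]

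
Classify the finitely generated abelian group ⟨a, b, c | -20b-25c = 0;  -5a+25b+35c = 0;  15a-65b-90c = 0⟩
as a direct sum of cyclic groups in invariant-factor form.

Answer: M ≅ ℤ/5 ⊕ ℤ/5 ⊕ ℤ/10

Derivation:
rank_ℚ(R)=3; free=3−3=0
SNF(R) diag = [5, 5, 10] → torsion [5, 5, 10]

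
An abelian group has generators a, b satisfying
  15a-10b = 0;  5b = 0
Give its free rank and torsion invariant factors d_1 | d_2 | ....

rank_ℚ(R)=2; free=2−2=0
SNF(R) diag = [5, 15] → torsion [5, 15]

Answer: M ≅ ℤ/5 ⊕ ℤ/15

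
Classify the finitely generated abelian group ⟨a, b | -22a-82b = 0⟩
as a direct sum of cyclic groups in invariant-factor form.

Answer: M ≅ ℤ^1 ⊕ ℤ/2

Derivation:
rank_ℚ(R)=1; free=2−1=1
SNF(R) diag = [2] → torsion [2]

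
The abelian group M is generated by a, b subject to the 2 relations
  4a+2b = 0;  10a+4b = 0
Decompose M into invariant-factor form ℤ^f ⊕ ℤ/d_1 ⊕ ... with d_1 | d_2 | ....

rank_ℚ(R)=2; free=2−2=0
SNF(R) diag = [2, 2] → torsion [2, 2]

Answer: M ≅ ℤ/2 ⊕ ℤ/2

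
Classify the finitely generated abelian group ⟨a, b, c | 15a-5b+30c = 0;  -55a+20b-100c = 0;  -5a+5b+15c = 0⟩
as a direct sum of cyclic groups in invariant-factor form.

Answer: M ≅ ℤ/5 ⊕ ℤ/5 ⊕ ℤ/5

Derivation:
rank_ℚ(R)=3; free=3−3=0
SNF(R) diag = [5, 5, 5] → torsion [5, 5, 5]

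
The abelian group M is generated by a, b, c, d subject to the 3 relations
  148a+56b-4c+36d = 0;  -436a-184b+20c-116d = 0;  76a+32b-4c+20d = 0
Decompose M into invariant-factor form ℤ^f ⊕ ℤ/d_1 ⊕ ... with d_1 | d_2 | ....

rank_ℚ(R)=3; free=4−3=1
SNF(R) diag = [4, 8, 16] → torsion [4, 8, 16]

Answer: M ≅ ℤ^1 ⊕ ℤ/4 ⊕ ℤ/8 ⊕ ℤ/16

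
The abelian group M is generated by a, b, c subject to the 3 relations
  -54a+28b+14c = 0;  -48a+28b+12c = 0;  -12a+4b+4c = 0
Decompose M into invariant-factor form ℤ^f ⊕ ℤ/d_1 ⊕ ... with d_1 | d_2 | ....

rank_ℚ(R)=3; free=3−3=0
SNF(R) diag = [2, 4, 12] → torsion [2, 4, 12]

Answer: M ≅ ℤ/2 ⊕ ℤ/4 ⊕ ℤ/12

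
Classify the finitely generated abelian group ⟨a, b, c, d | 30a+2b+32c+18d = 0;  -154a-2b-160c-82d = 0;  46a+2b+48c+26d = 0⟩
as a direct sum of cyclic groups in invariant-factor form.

Answer: M ≅ ℤ^1 ⊕ ℤ/2 ⊕ ℤ/4 ⊕ ℤ/8

Derivation:
rank_ℚ(R)=3; free=4−3=1
SNF(R) diag = [2, 4, 8] → torsion [2, 4, 8]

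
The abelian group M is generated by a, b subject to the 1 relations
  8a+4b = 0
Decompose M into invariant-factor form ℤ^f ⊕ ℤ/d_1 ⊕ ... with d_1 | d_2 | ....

Answer: M ≅ ℤ^1 ⊕ ℤ/4

Derivation:
rank_ℚ(R)=1; free=2−1=1
SNF(R) diag = [4] → torsion [4]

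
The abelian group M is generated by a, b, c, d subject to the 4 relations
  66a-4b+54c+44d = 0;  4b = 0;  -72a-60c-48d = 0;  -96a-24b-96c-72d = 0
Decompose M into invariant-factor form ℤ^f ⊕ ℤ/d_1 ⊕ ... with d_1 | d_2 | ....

Answer: M ≅ ℤ/2 ⊕ ℤ/4 ⊕ ℤ/12 ⊕ ℤ/24

Derivation:
rank_ℚ(R)=4; free=4−4=0
SNF(R) diag = [2, 4, 12, 24] → torsion [2, 4, 12, 24]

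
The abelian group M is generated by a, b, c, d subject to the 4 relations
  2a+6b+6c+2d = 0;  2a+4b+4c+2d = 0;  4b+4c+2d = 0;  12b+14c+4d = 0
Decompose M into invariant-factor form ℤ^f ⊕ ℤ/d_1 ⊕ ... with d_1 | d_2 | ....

rank_ℚ(R)=4; free=4−4=0
SNF(R) diag = [2, 2, 2, 2] → torsion [2, 2, 2, 2]

Answer: M ≅ ℤ/2 ⊕ ℤ/2 ⊕ ℤ/2 ⊕ ℤ/2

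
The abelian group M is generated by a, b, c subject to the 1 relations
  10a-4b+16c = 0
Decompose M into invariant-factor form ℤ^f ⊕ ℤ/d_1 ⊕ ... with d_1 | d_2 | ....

Answer: M ≅ ℤ^2 ⊕ ℤ/2

Derivation:
rank_ℚ(R)=1; free=3−1=2
SNF(R) diag = [2] → torsion [2]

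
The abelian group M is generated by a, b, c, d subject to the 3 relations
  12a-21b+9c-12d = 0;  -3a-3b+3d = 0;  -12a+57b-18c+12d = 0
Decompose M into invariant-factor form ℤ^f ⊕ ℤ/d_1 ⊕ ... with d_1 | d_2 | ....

rank_ℚ(R)=3; free=4−3=1
SNF(R) diag = [3, 3, 9] → torsion [3, 3, 9]

Answer: M ≅ ℤ^1 ⊕ ℤ/3 ⊕ ℤ/3 ⊕ ℤ/9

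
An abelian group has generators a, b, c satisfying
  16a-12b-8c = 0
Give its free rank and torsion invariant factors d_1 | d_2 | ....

rank_ℚ(R)=1; free=3−1=2
SNF(R) diag = [4] → torsion [4]

Answer: M ≅ ℤ^2 ⊕ ℤ/4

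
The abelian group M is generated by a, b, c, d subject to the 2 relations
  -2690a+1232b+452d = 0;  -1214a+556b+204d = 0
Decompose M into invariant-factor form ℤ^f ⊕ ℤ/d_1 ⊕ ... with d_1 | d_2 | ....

Answer: M ≅ ℤ^2 ⊕ ℤ/2 ⊕ ℤ/4

Derivation:
rank_ℚ(R)=2; free=4−2=2
SNF(R) diag = [2, 4] → torsion [2, 4]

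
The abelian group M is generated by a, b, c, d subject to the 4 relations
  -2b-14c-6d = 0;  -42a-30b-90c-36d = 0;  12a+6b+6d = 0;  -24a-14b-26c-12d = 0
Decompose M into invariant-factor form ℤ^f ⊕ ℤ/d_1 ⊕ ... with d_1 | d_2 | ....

Answer: M ≅ ℤ/2 ⊕ ℤ/6 ⊕ ℤ/6 ⊕ ℤ/6

Derivation:
rank_ℚ(R)=4; free=4−4=0
SNF(R) diag = [2, 6, 6, 6] → torsion [2, 6, 6, 6]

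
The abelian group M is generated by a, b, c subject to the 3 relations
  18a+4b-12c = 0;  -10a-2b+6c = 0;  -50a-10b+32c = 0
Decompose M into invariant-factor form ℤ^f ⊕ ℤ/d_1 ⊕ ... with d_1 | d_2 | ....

Answer: M ≅ ℤ/2 ⊕ ℤ/2 ⊕ ℤ/2

Derivation:
rank_ℚ(R)=3; free=3−3=0
SNF(R) diag = [2, 2, 2] → torsion [2, 2, 2]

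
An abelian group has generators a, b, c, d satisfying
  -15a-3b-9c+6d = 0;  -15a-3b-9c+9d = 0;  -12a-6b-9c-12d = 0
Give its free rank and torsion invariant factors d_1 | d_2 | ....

rank_ℚ(R)=3; free=4−3=1
SNF(R) diag = [3, 3, 9] → torsion [3, 3, 9]

Answer: M ≅ ℤ^1 ⊕ ℤ/3 ⊕ ℤ/3 ⊕ ℤ/9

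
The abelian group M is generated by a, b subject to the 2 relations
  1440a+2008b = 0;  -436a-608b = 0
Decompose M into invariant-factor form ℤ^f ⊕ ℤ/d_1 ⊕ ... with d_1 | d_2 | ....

rank_ℚ(R)=2; free=2−2=0
SNF(R) diag = [4, 8] → torsion [4, 8]

Answer: M ≅ ℤ/4 ⊕ ℤ/8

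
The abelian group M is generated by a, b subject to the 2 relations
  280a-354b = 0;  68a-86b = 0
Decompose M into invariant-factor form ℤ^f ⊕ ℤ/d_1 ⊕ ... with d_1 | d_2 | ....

rank_ℚ(R)=2; free=2−2=0
SNF(R) diag = [2, 4] → torsion [2, 4]

Answer: M ≅ ℤ/2 ⊕ ℤ/4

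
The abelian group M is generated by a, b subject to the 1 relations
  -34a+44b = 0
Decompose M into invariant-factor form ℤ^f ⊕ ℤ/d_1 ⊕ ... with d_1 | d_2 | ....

Answer: M ≅ ℤ^1 ⊕ ℤ/2

Derivation:
rank_ℚ(R)=1; free=2−1=1
SNF(R) diag = [2] → torsion [2]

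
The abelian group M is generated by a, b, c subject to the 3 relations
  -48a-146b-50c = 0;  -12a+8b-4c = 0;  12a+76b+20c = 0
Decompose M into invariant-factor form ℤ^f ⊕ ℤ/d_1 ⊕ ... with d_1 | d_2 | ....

rank_ℚ(R)=3; free=3−3=0
SNF(R) diag = [2, 4, 12] → torsion [2, 4, 12]

Answer: M ≅ ℤ/2 ⊕ ℤ/4 ⊕ ℤ/12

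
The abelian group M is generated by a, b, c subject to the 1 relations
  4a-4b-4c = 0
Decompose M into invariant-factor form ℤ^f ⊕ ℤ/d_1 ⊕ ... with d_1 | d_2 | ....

rank_ℚ(R)=1; free=3−1=2
SNF(R) diag = [4] → torsion [4]

Answer: M ≅ ℤ^2 ⊕ ℤ/4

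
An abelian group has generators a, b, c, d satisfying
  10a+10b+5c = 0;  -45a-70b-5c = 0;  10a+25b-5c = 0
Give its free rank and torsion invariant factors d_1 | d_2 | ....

rank_ℚ(R)=3; free=4−3=1
SNF(R) diag = [5, 5, 5] → torsion [5, 5, 5]

Answer: M ≅ ℤ^1 ⊕ ℤ/5 ⊕ ℤ/5 ⊕ ℤ/5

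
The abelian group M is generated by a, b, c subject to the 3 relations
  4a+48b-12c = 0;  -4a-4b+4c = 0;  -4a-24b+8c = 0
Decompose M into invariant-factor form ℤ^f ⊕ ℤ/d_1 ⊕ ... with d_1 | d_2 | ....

Answer: M ≅ ℤ/4 ⊕ ℤ/4 ⊕ ℤ/4

Derivation:
rank_ℚ(R)=3; free=3−3=0
SNF(R) diag = [4, 4, 4] → torsion [4, 4, 4]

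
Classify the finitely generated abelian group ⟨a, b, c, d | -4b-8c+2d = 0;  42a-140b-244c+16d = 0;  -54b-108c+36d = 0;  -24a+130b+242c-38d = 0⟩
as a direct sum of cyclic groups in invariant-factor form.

Answer: M ≅ ℤ/2 ⊕ ℤ/6 ⊕ ℤ/18 ⊕ ℤ/18

Derivation:
rank_ℚ(R)=4; free=4−4=0
SNF(R) diag = [2, 6, 18, 18] → torsion [2, 6, 18, 18]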